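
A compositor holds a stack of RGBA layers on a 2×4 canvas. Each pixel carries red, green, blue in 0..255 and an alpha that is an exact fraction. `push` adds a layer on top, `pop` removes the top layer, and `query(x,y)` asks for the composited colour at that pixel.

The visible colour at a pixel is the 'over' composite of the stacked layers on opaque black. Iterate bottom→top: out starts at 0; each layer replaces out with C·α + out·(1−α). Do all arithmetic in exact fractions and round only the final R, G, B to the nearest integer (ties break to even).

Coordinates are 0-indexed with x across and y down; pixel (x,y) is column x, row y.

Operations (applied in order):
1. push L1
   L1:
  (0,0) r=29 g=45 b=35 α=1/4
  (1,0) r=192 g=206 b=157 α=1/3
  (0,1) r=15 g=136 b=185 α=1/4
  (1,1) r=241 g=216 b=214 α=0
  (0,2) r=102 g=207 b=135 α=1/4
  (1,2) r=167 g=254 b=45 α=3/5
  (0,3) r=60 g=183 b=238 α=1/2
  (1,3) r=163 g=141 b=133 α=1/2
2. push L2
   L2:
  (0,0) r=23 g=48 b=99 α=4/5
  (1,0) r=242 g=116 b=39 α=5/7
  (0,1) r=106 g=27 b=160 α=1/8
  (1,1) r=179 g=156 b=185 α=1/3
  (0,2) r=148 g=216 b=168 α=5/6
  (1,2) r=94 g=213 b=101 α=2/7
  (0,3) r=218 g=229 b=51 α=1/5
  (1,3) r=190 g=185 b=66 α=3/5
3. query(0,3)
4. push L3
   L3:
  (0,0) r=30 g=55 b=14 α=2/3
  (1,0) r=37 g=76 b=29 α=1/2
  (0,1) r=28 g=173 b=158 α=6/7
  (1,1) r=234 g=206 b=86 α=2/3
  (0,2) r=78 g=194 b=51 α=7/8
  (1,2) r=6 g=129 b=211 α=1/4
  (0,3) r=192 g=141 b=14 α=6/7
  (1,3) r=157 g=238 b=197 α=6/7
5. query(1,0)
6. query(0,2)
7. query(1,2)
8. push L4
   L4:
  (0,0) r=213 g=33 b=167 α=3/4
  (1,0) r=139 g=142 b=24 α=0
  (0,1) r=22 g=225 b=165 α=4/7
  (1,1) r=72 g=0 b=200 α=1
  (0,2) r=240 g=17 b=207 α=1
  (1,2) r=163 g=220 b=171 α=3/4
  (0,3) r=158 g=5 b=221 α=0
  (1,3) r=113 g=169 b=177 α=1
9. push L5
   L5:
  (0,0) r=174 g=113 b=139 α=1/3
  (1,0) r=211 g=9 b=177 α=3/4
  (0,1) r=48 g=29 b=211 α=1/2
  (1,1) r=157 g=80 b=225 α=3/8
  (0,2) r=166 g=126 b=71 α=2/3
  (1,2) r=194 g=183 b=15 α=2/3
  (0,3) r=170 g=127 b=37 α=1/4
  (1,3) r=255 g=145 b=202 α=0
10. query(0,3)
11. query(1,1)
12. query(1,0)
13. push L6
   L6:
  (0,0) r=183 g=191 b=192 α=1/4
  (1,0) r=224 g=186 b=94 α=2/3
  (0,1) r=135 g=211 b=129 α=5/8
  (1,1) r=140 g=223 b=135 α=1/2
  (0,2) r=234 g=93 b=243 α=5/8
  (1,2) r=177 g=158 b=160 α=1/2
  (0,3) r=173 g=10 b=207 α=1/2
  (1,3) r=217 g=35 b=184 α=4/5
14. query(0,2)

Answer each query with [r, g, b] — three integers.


at x=0,y=3 over L1,L2:
+L1 (α=1/2) → [30, 183/2, 119]
+L2 (α=1/5) → [338/5, 119, 527/5]
→ [68, 119, 105]

at x=1,y=0 over L1,L2,L3:
L1 α=1/3: [64, 206/3, 157/3]
L2 α=5/7: [1338/7, 2152/21, 899/21]
L3 α=1/2: [1597/14, 1874/21, 754/21]
= [114, 89, 36]

query (0,2) [L1,L2,L3] — begin 0,0,0
after L1 α=1/4: [51/2, 207/4, 135/4]
after L2 α=5/6: [1531/12, 1509/8, 1165/8]
after L3 α=7/8: [8083/96, 12373/64, 4021/64]
= [84, 193, 63]

at x=1,y=2 over L1,L2,L3:
+L1 (α=3/5) → [501/5, 762/5, 27]
+L2 (α=2/7) → [689/7, 1188/7, 337/7]
+L3 (α=1/4) → [2109/28, 4467/28, 622/7]
→ [75, 160, 89]

at x=0,y=3 over L1,L2,L3,L4,L5:
+L1 (α=1/2) → [30, 183/2, 119]
+L2 (α=1/5) → [338/5, 119, 527/5]
+L3 (α=6/7) → [6098/35, 965/7, 947/35]
+L4 (α=0) → [6098/35, 965/7, 947/35]
+L5 (α=1/4) → [6061/35, 946/7, 1034/35]
→ [173, 135, 30]

(1,1) stack=L1,L2,L3,L4,L5; from [0,0,0]:
L1 α=0: [0, 0, 0]
L2 α=1/3: [179/3, 52, 185/3]
L3 α=2/3: [1583/9, 464/3, 701/9]
L4 α=1: [72, 0, 200]
L5 α=3/8: [831/8, 30, 1675/8]
rounded: [104, 30, 209]

(1,0) stack=L1,L2,L3,L4,L5; from [0,0,0]:
after L1 α=1/3: [64, 206/3, 157/3]
after L2 α=5/7: [1338/7, 2152/21, 899/21]
after L3 α=1/2: [1597/14, 1874/21, 754/21]
after L4 α=0: [1597/14, 1874/21, 754/21]
after L5 α=3/4: [10459/56, 2441/84, 11905/84]
= [187, 29, 142]

(0,2) stack=L1,L2,L3,L4,L5,L6; from [0,0,0]:
L1 α=1/4: [51/2, 207/4, 135/4]
L2 α=5/6: [1531/12, 1509/8, 1165/8]
L3 α=7/8: [8083/96, 12373/64, 4021/64]
L4 α=1: [240, 17, 207]
L5 α=2/3: [572/3, 269/3, 349/3]
L6 α=5/8: [871/4, 367/4, 391/2]
rounded: [218, 92, 196]


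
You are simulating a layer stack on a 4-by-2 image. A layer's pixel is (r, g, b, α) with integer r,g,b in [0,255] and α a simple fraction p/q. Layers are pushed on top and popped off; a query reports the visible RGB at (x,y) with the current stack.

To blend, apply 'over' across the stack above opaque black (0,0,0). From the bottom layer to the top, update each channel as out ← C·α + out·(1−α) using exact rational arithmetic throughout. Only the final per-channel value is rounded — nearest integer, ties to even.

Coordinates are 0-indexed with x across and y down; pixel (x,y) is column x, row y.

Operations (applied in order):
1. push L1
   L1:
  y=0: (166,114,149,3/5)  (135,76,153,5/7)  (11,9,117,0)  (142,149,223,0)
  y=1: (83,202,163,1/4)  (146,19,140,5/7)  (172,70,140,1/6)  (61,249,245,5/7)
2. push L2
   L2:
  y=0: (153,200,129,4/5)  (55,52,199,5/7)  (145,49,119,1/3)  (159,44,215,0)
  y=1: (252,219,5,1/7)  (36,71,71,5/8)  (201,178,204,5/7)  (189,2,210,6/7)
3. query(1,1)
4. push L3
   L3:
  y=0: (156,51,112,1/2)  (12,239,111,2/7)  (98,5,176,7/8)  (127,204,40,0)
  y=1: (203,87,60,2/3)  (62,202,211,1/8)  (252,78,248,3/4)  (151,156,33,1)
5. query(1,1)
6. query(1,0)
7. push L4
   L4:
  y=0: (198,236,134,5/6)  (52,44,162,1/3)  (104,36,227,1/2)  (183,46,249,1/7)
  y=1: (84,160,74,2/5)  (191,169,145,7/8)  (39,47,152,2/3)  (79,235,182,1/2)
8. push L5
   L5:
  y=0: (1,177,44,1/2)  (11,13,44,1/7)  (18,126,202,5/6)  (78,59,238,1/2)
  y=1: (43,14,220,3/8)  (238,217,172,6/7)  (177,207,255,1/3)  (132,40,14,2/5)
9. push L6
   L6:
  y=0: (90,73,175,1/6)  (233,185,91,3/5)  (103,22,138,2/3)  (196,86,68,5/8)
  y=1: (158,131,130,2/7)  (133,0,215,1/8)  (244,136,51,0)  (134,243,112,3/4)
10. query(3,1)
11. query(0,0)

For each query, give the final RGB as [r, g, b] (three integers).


(1,1) stack=L1,L2; from [0,0,0]:
+L1 (α=5/7) → [730/7, 95/7, 100]
+L2 (α=5/8) → [1725/28, 1385/28, 655/8]
= [62, 49, 82]

(1,1) stack=L1,L2,L3; from [0,0,0]:
after L1 α=5/7: [730/7, 95/7, 100]
after L2 α=5/8: [1725/28, 1385/28, 655/8]
after L3 α=1/8: [1973/32, 2193/32, 6273/64]
rounded: [62, 69, 98]

at x=1,y=0 over L1,L2,L3:
L1 α=5/7: [675/7, 380/7, 765/7]
L2 α=5/7: [3275/49, 2580/49, 8495/49]
L3 α=2/7: [17551/343, 36322/343, 53353/343]
rounded: [51, 106, 156]

at x=3,y=1 over L1,L2,L3,L4,L5,L6:
after L1 α=5/7: [305/7, 1245/7, 175]
after L2 α=6/7: [8243/49, 1329/49, 205]
after L3 α=1: [151, 156, 33]
after L4 α=1/2: [115, 391/2, 215/2]
after L5 α=2/5: [609/5, 1333/10, 701/10]
after L6 α=3/4: [2619/20, 8623/40, 4061/40]
rounded: [131, 216, 102]

query (0,0) [L1,L2,L3,L4,L5,L6] — begin 0,0,0
after L1 α=3/5: [498/5, 342/5, 447/5]
after L2 α=4/5: [3558/25, 4342/25, 3027/25]
after L3 α=1/2: [3729/25, 5617/50, 5827/50]
after L4 α=5/6: [9493/50, 21539/100, 13109/100]
after L5 α=1/2: [9543/100, 39239/200, 17509/200]
after L6 α=1/6: [3781/40, 14053/80, 24509/240]
rounded: [95, 176, 102]


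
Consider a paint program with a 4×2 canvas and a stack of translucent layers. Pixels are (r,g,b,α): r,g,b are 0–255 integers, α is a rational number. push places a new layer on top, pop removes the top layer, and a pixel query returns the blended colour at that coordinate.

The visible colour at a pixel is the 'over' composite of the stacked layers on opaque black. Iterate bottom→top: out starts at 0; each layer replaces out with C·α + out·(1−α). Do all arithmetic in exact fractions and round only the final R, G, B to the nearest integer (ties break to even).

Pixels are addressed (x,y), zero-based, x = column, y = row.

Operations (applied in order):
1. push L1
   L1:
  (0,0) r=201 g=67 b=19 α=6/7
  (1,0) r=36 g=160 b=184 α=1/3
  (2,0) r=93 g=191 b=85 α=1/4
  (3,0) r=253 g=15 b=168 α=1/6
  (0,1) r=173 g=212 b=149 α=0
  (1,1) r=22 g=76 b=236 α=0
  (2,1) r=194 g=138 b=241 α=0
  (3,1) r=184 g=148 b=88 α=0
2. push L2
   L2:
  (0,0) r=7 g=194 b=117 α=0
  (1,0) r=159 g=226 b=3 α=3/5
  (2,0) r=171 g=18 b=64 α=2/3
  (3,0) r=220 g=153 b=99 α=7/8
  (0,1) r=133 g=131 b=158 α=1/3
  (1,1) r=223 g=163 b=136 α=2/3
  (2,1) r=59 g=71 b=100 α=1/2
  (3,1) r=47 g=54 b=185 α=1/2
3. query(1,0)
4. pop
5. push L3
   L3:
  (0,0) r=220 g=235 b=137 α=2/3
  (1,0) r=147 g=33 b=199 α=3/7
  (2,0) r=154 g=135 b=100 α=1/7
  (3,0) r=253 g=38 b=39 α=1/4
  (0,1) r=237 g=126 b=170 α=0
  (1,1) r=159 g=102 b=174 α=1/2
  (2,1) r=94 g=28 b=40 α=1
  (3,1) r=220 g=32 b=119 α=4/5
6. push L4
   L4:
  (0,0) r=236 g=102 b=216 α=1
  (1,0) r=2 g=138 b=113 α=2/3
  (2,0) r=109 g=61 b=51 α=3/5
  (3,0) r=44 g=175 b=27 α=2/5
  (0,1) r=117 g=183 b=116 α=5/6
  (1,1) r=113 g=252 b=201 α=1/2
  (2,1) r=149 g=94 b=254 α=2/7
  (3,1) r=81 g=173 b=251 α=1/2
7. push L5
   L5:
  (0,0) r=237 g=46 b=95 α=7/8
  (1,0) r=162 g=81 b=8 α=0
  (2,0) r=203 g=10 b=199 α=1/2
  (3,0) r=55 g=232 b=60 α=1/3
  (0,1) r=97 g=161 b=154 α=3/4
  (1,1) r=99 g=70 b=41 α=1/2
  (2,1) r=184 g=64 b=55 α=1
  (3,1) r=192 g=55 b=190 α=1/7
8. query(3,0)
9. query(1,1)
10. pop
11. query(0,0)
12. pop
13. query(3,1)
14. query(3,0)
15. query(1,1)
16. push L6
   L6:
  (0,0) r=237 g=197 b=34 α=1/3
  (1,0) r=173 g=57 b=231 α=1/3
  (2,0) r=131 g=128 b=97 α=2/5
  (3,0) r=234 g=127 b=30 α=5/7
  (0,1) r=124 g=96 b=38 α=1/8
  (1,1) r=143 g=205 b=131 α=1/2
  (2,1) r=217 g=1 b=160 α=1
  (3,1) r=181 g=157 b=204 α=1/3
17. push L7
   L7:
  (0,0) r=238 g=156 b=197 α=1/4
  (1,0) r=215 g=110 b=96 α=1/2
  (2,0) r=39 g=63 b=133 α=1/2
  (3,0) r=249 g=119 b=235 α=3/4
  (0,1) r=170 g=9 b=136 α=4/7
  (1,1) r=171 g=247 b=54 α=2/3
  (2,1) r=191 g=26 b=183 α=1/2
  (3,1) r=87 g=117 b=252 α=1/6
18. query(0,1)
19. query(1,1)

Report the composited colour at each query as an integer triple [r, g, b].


(1,0) stack=L1,L2; from [0,0,0]:
L1 α=1/3: [12, 160/3, 184/3]
L2 α=3/5: [501/5, 2354/15, 79/3]
rounded: [100, 157, 26]

at x=3,y=0 over L1,L3,L4,L5:
after L1 α=1/6: [253/6, 5/2, 28]
after L3 α=1/4: [759/8, 91/8, 123/4]
after L4 α=2/5: [2981/40, 3073/40, 117/4]
after L5 α=1/3: [4081/60, 2571/20, 79/2]
= [68, 129, 40]

(1,1) stack=L1,L3,L4,L5; from [0,0,0]:
+L1 (α=0) → [0, 0, 0]
+L3 (α=1/2) → [159/2, 51, 87]
+L4 (α=1/2) → [385/4, 303/2, 144]
+L5 (α=1/2) → [781/8, 443/4, 185/2]
rounded: [98, 111, 92]

(0,0) stack=L1,L3,L4; from [0,0,0]:
after L1 α=6/7: [1206/7, 402/7, 114/7]
after L3 α=2/3: [4286/21, 3692/21, 2032/21]
after L4 α=1: [236, 102, 216]
= [236, 102, 216]

(3,1) stack=L1,L3; from [0,0,0]:
L1 α=0: [0, 0, 0]
L3 α=4/5: [176, 128/5, 476/5]
rounded: [176, 26, 95]

query (3,0) [L1,L3] — begin 0,0,0
L1 α=1/6: [253/6, 5/2, 28]
L3 α=1/4: [759/8, 91/8, 123/4]
= [95, 11, 31]

at x=1,y=1 over L1,L3:
after L1 α=0: [0, 0, 0]
after L3 α=1/2: [159/2, 51, 87]
rounded: [80, 51, 87]

(0,1) stack=L1,L3,L6,L7; from [0,0,0]:
L1 α=0: [0, 0, 0]
L3 α=0: [0, 0, 0]
L6 α=1/8: [31/2, 12, 19/4]
L7 α=4/7: [1453/14, 72/7, 319/4]
→ [104, 10, 80]

query (1,1) [L1,L3,L6,L7] — begin 0,0,0
L1 α=0: [0, 0, 0]
L3 α=1/2: [159/2, 51, 87]
L6 α=1/2: [445/4, 128, 109]
L7 α=2/3: [1813/12, 622/3, 217/3]
= [151, 207, 72]


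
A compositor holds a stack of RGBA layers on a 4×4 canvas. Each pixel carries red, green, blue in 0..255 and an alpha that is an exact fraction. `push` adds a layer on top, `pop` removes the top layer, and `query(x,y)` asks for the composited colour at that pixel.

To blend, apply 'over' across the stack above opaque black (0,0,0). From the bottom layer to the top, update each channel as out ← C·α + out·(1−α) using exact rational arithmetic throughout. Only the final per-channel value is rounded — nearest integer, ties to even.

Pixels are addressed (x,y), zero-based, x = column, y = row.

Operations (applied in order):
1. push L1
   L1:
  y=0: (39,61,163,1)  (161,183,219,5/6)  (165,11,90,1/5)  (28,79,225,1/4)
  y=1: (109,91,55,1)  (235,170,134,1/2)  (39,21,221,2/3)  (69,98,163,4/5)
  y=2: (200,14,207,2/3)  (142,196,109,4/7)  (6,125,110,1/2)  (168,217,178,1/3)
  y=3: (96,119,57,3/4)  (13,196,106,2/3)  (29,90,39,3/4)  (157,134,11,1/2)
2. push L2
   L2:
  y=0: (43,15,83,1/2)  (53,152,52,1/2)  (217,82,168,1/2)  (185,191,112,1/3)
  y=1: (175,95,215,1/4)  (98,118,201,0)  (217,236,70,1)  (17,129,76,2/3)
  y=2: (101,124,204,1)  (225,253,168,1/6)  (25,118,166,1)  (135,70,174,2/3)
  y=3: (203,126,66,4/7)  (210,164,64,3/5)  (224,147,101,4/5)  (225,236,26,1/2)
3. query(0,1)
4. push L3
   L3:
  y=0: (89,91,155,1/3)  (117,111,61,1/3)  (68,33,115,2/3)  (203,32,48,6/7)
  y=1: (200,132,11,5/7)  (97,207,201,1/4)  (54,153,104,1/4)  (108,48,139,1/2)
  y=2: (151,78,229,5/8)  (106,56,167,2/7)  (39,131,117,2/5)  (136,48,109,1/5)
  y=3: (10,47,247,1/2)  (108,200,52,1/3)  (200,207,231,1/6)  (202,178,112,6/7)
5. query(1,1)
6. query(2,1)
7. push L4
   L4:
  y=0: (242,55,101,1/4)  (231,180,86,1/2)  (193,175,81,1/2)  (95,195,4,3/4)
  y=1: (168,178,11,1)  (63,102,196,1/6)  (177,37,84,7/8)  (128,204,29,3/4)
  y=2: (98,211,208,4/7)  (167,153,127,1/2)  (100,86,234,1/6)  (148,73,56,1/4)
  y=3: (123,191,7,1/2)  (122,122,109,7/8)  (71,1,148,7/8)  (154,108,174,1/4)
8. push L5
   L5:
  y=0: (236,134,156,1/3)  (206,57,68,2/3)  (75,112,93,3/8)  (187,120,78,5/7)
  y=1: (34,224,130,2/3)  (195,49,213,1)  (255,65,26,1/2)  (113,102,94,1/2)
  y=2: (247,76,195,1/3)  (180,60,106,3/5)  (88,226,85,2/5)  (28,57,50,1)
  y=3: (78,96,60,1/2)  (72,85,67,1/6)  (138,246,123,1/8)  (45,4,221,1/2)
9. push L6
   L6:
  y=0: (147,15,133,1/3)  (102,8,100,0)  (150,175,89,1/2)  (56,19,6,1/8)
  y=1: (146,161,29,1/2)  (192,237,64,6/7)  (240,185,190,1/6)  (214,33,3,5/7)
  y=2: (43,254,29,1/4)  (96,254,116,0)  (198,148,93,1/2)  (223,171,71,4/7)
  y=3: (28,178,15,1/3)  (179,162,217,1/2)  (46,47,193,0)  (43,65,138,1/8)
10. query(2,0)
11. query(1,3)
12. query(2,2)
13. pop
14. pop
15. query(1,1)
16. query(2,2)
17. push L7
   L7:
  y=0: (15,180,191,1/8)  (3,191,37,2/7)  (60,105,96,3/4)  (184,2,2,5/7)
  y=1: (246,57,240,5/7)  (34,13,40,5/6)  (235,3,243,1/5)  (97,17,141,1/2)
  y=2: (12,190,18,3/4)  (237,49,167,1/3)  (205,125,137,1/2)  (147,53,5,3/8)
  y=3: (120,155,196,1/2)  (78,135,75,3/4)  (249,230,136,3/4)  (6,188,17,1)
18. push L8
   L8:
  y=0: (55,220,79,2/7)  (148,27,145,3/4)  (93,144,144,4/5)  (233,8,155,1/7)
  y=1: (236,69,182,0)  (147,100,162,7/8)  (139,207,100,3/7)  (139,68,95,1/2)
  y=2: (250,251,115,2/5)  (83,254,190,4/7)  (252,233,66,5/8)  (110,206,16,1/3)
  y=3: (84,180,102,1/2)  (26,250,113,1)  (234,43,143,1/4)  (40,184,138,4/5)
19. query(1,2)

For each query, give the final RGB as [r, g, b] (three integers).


at x=0,y=1 over L1,L2:
after L1 α=1: [109, 91, 55]
after L2 α=1/4: [251/2, 92, 95]
= [126, 92, 95]

at x=1,y=1 over L1,L2,L3:
+L1 (α=1/2) → [235/2, 85, 67]
+L2 (α=0) → [235/2, 85, 67]
+L3 (α=1/4) → [899/8, 231/2, 201/2]
→ [112, 116, 100]

query (2,1) [L1,L2,L3] — begin 0,0,0
L1 α=2/3: [26, 14, 442/3]
L2 α=1: [217, 236, 70]
L3 α=1/4: [705/4, 861/4, 157/2]
→ [176, 215, 78]

query (2,0) [L1,L2,L3,L4,L5,L6] — begin 0,0,0
after L1 α=1/5: [33, 11/5, 18]
after L2 α=1/2: [125, 421/10, 93]
after L3 α=2/3: [87, 1081/30, 323/3]
after L4 α=1/2: [140, 6331/60, 283/3]
after L5 α=3/8: [925/8, 10363/96, 563/6]
after L6 α=1/2: [2125/16, 27163/192, 1097/12]
= [133, 141, 91]

(1,3) stack=L1,L2,L3,L4,L5,L6; from [0,0,0]:
L1 α=2/3: [26/3, 392/3, 212/3]
L2 α=3/5: [1942/15, 452/3, 200/3]
L3 α=1/3: [5504/45, 1504/9, 556/9]
L4 α=7/8: [21967/180, 4595/36, 7423/72]
L5 α=1/6: [24559/216, 26035/216, 41939/432]
L6 α=1/2: [63223/432, 61027/432, 135683/864]
= [146, 141, 157]

at x=2,y=2 over L1,L2,L3,L4,L5,L6:
+L1 (α=1/2) → [3, 125/2, 55]
+L2 (α=1) → [25, 118, 166]
+L3 (α=2/5) → [153/5, 616/5, 732/5]
+L4 (α=1/6) → [253/6, 117, 161]
+L5 (α=2/5) → [121/2, 803/5, 653/5]
+L6 (α=1/2) → [517/4, 1543/10, 559/5]
→ [129, 154, 112]

query (1,1) [L1,L2,L3,L4] — begin 0,0,0
+L1 (α=1/2) → [235/2, 85, 67]
+L2 (α=0) → [235/2, 85, 67]
+L3 (α=1/4) → [899/8, 231/2, 201/2]
+L4 (α=1/6) → [4999/48, 453/4, 1397/12]
= [104, 113, 116]

query (2,2) [L1,L2,L3,L4] — begin 0,0,0
L1 α=1/2: [3, 125/2, 55]
L2 α=1: [25, 118, 166]
L3 α=2/5: [153/5, 616/5, 732/5]
L4 α=1/6: [253/6, 117, 161]
= [42, 117, 161]

at x=1,y=2 over L1,L2,L3,L4,L7,L8:
+L1 (α=4/7) → [568/7, 112, 436/7]
+L2 (α=1/6) → [4415/42, 271/2, 1678/21]
+L3 (α=2/7) → [30979/294, 1579/14, 15404/147]
+L4 (α=1/2) → [80077/588, 3721/28, 34073/294]
+L7 (α=1/3) → [149755/882, 1469/14, 58622/441]
+L8 (α=4/7) → [247363/2058, 18631/98, 170342/1029]
rounded: [120, 190, 166]


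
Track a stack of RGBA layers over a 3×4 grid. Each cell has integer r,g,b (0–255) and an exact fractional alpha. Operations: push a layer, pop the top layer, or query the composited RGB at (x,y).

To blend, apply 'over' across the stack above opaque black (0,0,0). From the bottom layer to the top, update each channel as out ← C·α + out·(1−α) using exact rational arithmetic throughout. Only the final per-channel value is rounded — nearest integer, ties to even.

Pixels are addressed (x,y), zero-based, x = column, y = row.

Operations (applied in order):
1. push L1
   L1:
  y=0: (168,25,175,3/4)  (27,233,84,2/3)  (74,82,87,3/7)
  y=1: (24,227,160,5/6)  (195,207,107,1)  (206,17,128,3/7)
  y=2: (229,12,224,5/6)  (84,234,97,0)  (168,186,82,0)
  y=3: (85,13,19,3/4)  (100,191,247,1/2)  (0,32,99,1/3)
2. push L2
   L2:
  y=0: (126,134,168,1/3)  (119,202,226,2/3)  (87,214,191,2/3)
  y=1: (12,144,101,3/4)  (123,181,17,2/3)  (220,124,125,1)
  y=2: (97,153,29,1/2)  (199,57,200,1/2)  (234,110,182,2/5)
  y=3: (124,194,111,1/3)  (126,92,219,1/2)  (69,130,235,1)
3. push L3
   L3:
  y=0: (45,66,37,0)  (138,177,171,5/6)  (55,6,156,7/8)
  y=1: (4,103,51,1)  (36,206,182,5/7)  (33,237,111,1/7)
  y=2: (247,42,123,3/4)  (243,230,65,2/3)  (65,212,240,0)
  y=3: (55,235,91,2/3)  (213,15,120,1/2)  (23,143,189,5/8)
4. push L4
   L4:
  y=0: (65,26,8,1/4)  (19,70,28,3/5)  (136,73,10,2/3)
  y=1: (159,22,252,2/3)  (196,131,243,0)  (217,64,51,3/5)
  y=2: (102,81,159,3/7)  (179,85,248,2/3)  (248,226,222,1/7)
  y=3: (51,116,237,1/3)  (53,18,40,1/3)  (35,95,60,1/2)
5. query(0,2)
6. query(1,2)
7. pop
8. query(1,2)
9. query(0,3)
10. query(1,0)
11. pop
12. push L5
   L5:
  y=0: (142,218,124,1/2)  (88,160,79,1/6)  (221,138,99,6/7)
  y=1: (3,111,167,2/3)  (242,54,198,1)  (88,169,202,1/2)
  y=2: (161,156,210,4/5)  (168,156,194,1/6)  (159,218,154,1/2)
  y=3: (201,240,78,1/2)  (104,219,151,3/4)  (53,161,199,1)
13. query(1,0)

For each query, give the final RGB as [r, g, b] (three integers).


query (0,2) [L1,L2,L3,L4] — begin 0,0,0
+L1 (α=5/6) → [1145/6, 10, 560/3]
+L2 (α=1/2) → [1727/12, 163/2, 647/6]
+L3 (α=3/4) → [10619/48, 415/8, 2861/24]
+L4 (α=3/7) → [14291/84, 901/14, 5723/42]
= [170, 64, 136]

at x=1,y=2 over L1,L2,L3,L4:
L1 α=0: [0, 0, 0]
L2 α=1/2: [199/2, 57/2, 100]
L3 α=2/3: [1171/6, 977/6, 230/3]
L4 α=2/3: [3319/18, 1997/18, 1718/9]
= [184, 111, 191]

(1,2) stack=L1,L2,L3; from [0,0,0]:
L1 α=0: [0, 0, 0]
L2 α=1/2: [199/2, 57/2, 100]
L3 α=2/3: [1171/6, 977/6, 230/3]
→ [195, 163, 77]

at x=0,y=3 over L1,L2,L3:
+L1 (α=3/4) → [255/4, 39/4, 57/4]
+L2 (α=1/3) → [503/6, 427/6, 93/2]
+L3 (α=2/3) → [1163/18, 3247/18, 457/6]
rounded: [65, 180, 76]

(1,0) stack=L1,L2,L3; from [0,0,0]:
after L1 α=2/3: [18, 466/3, 56]
after L2 α=2/3: [256/3, 1678/9, 508/3]
after L3 α=5/6: [1163/9, 9643/54, 3073/18]
→ [129, 179, 171]

query (1,0) [L1,L2,L5] — begin 0,0,0
L1 α=2/3: [18, 466/3, 56]
L2 α=2/3: [256/3, 1678/9, 508/3]
L5 α=1/6: [772/9, 4915/27, 2777/18]
= [86, 182, 154]


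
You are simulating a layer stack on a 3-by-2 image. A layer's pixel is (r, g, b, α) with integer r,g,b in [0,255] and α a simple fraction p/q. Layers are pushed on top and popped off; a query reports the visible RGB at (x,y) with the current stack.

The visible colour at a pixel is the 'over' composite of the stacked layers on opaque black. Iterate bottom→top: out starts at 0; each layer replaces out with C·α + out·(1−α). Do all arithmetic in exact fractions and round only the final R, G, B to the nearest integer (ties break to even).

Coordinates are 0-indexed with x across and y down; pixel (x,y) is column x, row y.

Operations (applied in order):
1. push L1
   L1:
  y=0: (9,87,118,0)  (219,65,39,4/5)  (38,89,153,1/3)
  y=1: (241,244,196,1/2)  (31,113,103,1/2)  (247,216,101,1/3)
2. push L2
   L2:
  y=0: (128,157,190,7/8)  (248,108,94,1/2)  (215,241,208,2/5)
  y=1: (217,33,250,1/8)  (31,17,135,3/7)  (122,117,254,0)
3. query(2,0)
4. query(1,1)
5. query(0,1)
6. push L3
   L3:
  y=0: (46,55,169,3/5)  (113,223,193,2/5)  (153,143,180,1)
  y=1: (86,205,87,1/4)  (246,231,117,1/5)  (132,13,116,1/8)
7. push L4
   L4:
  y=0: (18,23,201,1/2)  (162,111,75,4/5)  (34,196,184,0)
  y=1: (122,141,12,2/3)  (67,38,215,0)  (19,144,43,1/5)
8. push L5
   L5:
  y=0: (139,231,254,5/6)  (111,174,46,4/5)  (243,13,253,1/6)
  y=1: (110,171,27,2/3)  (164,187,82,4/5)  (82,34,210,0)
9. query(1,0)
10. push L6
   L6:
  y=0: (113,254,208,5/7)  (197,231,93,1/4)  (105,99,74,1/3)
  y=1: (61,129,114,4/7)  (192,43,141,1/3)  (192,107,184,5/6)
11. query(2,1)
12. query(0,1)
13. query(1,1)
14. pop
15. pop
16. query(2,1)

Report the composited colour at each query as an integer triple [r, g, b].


(2,0) stack=L1,L2; from [0,0,0]:
+L1 (α=1/3) → [38/3, 89/3, 51]
+L2 (α=2/5) → [468/5, 571/5, 569/5]
→ [94, 114, 114]

query (1,1) [L1,L2] — begin 0,0,0
after L1 α=1/2: [31/2, 113/2, 103/2]
after L2 α=3/7: [155/7, 277/7, 611/7]
= [22, 40, 87]

(0,1) stack=L1,L2; from [0,0,0]:
L1 α=1/2: [241/2, 122, 98]
L2 α=1/8: [2121/16, 887/8, 117]
= [133, 111, 117]

(1,0) stack=L1,L2,L3,L4,L5; from [0,0,0]:
+L1 (α=4/5) → [876/5, 52, 156/5]
+L2 (α=1/2) → [1058/5, 80, 313/5]
+L3 (α=2/5) → [4304/25, 686/5, 2869/25]
+L4 (α=4/5) → [20504/125, 2906/25, 10369/125]
+L5 (α=4/5) → [76004/625, 20306/125, 33369/625]
= [122, 162, 53]

query (2,1) [L1,L2,L3,L4,L5,L6] — begin 0,0,0
+L1 (α=1/3) → [247/3, 72, 101/3]
+L2 (α=0) → [247/3, 72, 101/3]
+L3 (α=1/8) → [2125/24, 517/8, 1055/24]
+L4 (α=1/5) → [2239/30, 161/2, 1313/30]
+L5 (α=0) → [2239/30, 161/2, 1313/30]
+L6 (α=5/6) → [31039/180, 1231/12, 28913/180]
= [172, 103, 161]

at x=0,y=1 over L1,L2,L3,L4,L5,L6:
+L1 (α=1/2) → [241/2, 122, 98]
+L2 (α=1/8) → [2121/16, 887/8, 117]
+L3 (α=1/4) → [7739/64, 4301/32, 219/2]
+L4 (α=2/3) → [7785/64, 13325/96, 89/2]
+L5 (α=2/3) → [21865/192, 46157/288, 197/6]
+L6 (α=4/7) → [37481/448, 95693/672, 1109/14]
= [84, 142, 79]

query (1,1) [L1,L2,L3,L4,L5,L6] — begin 0,0,0
after L1 α=1/2: [31/2, 113/2, 103/2]
after L2 α=3/7: [155/7, 277/7, 611/7]
after L3 α=1/5: [2342/35, 545/7, 3263/35]
after L4 α=0: [2342/35, 545/7, 3263/35]
after L5 α=4/5: [25302/175, 5781/35, 14743/175]
after L6 α=1/3: [28068/175, 13067/105, 54161/525]
rounded: [160, 124, 103]

query (2,1) [L1,L2,L3,L4] — begin 0,0,0
after L1 α=1/3: [247/3, 72, 101/3]
after L2 α=0: [247/3, 72, 101/3]
after L3 α=1/8: [2125/24, 517/8, 1055/24]
after L4 α=1/5: [2239/30, 161/2, 1313/30]
→ [75, 80, 44]


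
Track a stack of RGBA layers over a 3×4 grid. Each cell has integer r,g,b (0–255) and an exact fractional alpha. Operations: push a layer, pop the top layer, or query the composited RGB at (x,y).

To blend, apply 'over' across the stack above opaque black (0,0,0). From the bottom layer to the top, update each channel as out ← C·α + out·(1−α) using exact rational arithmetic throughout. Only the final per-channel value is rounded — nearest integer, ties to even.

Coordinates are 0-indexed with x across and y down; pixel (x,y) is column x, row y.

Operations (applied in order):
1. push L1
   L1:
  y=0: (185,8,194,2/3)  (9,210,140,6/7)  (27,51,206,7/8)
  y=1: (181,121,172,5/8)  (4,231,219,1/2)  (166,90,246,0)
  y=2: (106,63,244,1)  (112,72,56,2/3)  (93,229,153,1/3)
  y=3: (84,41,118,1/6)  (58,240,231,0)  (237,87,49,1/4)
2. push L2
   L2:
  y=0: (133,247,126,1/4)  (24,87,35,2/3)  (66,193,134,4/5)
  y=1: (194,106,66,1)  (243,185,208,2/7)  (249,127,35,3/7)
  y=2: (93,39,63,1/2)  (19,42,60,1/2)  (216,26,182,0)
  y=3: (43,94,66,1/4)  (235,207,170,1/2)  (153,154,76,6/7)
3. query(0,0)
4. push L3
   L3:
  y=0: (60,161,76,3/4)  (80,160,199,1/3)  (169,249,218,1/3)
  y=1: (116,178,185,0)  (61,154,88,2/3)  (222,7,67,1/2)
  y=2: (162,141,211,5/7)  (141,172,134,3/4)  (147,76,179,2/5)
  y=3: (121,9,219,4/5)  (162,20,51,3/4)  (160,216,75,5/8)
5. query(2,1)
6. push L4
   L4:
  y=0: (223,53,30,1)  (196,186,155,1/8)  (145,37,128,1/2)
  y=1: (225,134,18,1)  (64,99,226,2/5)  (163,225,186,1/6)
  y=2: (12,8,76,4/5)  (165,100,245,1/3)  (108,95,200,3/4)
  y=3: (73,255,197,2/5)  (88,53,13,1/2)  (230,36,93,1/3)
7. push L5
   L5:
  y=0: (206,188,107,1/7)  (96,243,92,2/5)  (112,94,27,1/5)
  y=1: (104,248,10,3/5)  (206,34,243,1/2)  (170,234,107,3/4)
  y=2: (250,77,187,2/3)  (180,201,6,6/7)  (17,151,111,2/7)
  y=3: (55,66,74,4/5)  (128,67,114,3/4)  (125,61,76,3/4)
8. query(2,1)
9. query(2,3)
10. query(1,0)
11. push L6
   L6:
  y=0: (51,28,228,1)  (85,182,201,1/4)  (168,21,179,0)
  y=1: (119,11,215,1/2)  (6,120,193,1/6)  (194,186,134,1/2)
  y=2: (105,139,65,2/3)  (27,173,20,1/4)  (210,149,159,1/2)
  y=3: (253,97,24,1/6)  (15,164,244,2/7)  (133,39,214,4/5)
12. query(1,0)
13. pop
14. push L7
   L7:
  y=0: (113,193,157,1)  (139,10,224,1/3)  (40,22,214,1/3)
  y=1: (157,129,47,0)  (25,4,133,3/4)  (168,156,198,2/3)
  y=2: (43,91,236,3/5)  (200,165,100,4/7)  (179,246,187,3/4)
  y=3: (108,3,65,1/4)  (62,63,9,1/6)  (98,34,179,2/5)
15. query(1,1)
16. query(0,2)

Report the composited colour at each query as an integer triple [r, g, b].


at x=0,y=0 over L1,L2:
L1 α=2/3: [370/3, 16/3, 388/3]
L2 α=1/4: [503/4, 263/4, 257/2]
= [126, 66, 128]

at x=2,y=1 over L1,L2,L3:
+L1 (α=0) → [0, 0, 0]
+L2 (α=3/7) → [747/7, 381/7, 15]
+L3 (α=1/2) → [2301/14, 215/7, 41]
rounded: [164, 31, 41]

(2,1) stack=L1,L2,L3,L4,L5; from [0,0,0]:
+L1 (α=0) → [0, 0, 0]
+L2 (α=3/7) → [747/7, 381/7, 15]
+L3 (α=1/2) → [2301/14, 215/7, 41]
+L4 (α=1/6) → [13787/84, 1325/21, 391/6]
+L5 (α=3/4) → [56627/336, 16067/84, 2317/24]
= [169, 191, 97]

(2,3) stack=L1,L2,L3,L4,L5; from [0,0,0]:
after L1 α=1/4: [237/4, 87/4, 49/4]
after L2 α=6/7: [3909/28, 3783/28, 1873/28]
after L3 α=5/8: [34127/224, 41589/224, 16119/224]
after L4 α=1/3: [59887/336, 15207/112, 8845/112]
after L5 α=3/4: [185887/1344, 35703/448, 34381/448]
= [138, 80, 77]

(1,0) stack=L1,L2,L3,L4,L5; from [0,0,0]:
L1 α=6/7: [54/7, 180, 120]
L2 α=2/3: [130/7, 118, 190/3]
L3 α=1/3: [820/21, 132, 977/9]
L4 α=1/8: [176/3, 555/4, 4117/36]
L5 α=2/5: [368/5, 3609/20, 1265/12]
→ [74, 180, 105]

at x=1,y=0 over L1,L2,L3,L4,L5,L6:
after L1 α=6/7: [54/7, 180, 120]
after L2 α=2/3: [130/7, 118, 190/3]
after L3 α=1/3: [820/21, 132, 977/9]
after L4 α=1/8: [176/3, 555/4, 4117/36]
after L5 α=2/5: [368/5, 3609/20, 1265/12]
after L6 α=1/4: [1529/20, 14467/80, 2069/16]
rounded: [76, 181, 129]

(1,1) stack=L1,L2,L3,L4,L5,L7; from [0,0,0]:
after L1 α=1/2: [2, 231/2, 219/2]
after L2 α=2/7: [496/7, 1895/14, 1927/14]
after L3 α=2/3: [450/7, 2069/14, 4391/42]
after L4 α=2/5: [2246/35, 8979/70, 10719/70]
after L5 α=1/2: [4728/35, 11359/140, 27729/140]
after L7 α=3/4: [7353/140, 13039/560, 83589/560]
rounded: [53, 23, 149]

query (0,2) [L1,L2,L3,L4,L5,L7] — begin 0,0,0
after L1 α=1: [106, 63, 244]
after L2 α=1/2: [199/2, 51, 307/2]
after L3 α=5/7: [1009/7, 807/7, 1362/7]
after L4 α=4/5: [269/7, 1031/35, 698/7]
after L5 α=2/3: [3769/21, 6421/105, 3316/21]
after L7 α=3/5: [10247/105, 41507/525, 4300/21]
= [98, 79, 205]


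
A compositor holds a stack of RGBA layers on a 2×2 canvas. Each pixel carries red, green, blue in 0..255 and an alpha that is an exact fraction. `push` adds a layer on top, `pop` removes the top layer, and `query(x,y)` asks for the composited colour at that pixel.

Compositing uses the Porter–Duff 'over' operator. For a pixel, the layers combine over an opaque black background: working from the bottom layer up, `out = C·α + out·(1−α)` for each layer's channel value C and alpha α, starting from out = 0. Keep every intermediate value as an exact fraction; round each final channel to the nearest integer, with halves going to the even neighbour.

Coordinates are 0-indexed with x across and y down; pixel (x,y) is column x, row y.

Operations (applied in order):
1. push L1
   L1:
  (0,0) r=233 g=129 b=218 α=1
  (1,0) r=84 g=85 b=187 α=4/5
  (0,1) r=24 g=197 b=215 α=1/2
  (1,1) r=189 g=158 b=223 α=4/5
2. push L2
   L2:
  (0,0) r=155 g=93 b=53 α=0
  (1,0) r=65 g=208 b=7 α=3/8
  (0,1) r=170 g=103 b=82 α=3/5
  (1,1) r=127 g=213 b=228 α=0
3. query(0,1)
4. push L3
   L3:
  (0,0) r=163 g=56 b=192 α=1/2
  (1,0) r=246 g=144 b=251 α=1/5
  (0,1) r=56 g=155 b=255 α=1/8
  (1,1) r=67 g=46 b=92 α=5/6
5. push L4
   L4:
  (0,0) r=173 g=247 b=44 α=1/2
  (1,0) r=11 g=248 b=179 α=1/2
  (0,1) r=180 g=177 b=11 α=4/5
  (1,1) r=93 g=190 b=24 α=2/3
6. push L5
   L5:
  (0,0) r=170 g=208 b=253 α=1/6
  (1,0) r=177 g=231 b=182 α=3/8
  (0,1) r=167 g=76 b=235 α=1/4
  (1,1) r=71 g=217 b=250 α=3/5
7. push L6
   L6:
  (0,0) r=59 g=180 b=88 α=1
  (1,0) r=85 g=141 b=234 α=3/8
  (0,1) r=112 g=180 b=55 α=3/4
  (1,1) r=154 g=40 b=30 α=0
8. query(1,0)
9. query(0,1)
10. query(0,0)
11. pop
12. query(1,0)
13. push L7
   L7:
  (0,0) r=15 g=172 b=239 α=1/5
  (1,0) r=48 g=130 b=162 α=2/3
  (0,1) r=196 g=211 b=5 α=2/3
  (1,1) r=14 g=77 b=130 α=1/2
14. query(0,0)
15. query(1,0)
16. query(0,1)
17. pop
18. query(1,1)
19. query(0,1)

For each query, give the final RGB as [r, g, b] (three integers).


(0,1) stack=L1,L2; from [0,0,0]:
L1 α=1/2: [12, 197/2, 215/2]
L2 α=3/5: [534/5, 506/5, 461/5]
= [107, 101, 92]

(1,0) stack=L1,L2,L3,L4,L5,L6; from [0,0,0]:
L1 α=4/5: [336/5, 68, 748/5]
L2 α=3/8: [531/8, 241/2, 769/8]
L3 α=1/5: [1023/10, 626/5, 1271/10]
L4 α=1/2: [1133/20, 933/5, 3061/20]
L5 α=3/8: [3257/32, 813/4, 5245/32]
L6 α=3/8: [24445/256, 5757/32, 48689/256]
= [95, 180, 190]

query (0,1) [L1,L2,L3,L4,L5,L6] — begin 0,0,0
+L1 (α=1/2) → [12, 197/2, 215/2]
+L2 (α=3/5) → [534/5, 506/5, 461/5]
+L3 (α=1/8) → [2009/20, 4317/40, 2251/20]
+L4 (α=4/5) → [16409/100, 32637/200, 3131/100]
+L5 (α=1/4) → [65927/400, 113111/800, 32893/400]
+L6 (α=3/4) → [200327/1600, 545111/3200, 98893/1600]
→ [125, 170, 62]

query (0,0) [L1,L2,L3,L4,L5,L6] — begin 0,0,0
L1 α=1: [233, 129, 218]
L2 α=0: [233, 129, 218]
L3 α=1/2: [198, 185/2, 205]
L4 α=1/2: [371/2, 679/4, 249/2]
L5 α=1/6: [2195/12, 1409/8, 1751/12]
L6 α=1: [59, 180, 88]
rounded: [59, 180, 88]

query (1,0) [L1,L2,L3,L4,L5] — begin 0,0,0
after L1 α=4/5: [336/5, 68, 748/5]
after L2 α=3/8: [531/8, 241/2, 769/8]
after L3 α=1/5: [1023/10, 626/5, 1271/10]
after L4 α=1/2: [1133/20, 933/5, 3061/20]
after L5 α=3/8: [3257/32, 813/4, 5245/32]
rounded: [102, 203, 164]

(0,0) stack=L1,L2,L3,L4,L5,L7; from [0,0,0]:
after L1 α=1: [233, 129, 218]
after L2 α=0: [233, 129, 218]
after L3 α=1/2: [198, 185/2, 205]
after L4 α=1/2: [371/2, 679/4, 249/2]
after L5 α=1/6: [2195/12, 1409/8, 1751/12]
after L7 α=1/5: [448/3, 1753/10, 2468/15]
= [149, 175, 165]

query (1,0) [L1,L2,L3,L4,L5,L7] — begin 0,0,0
+L1 (α=4/5) → [336/5, 68, 748/5]
+L2 (α=3/8) → [531/8, 241/2, 769/8]
+L3 (α=1/5) → [1023/10, 626/5, 1271/10]
+L4 (α=1/2) → [1133/20, 933/5, 3061/20]
+L5 (α=3/8) → [3257/32, 813/4, 5245/32]
+L7 (α=2/3) → [6329/96, 1853/12, 15613/96]
→ [66, 154, 163]

(0,1) stack=L1,L2,L3,L4,L5,L7; from [0,0,0]:
after L1 α=1/2: [12, 197/2, 215/2]
after L2 α=3/5: [534/5, 506/5, 461/5]
after L3 α=1/8: [2009/20, 4317/40, 2251/20]
after L4 α=4/5: [16409/100, 32637/200, 3131/100]
after L5 α=1/4: [65927/400, 113111/800, 32893/400]
after L7 α=2/3: [222727/1200, 150237/800, 36893/1200]
→ [186, 188, 31]

(1,1) stack=L1,L2,L3,L4,L5; from [0,0,0]:
L1 α=4/5: [756/5, 632/5, 892/5]
L2 α=0: [756/5, 632/5, 892/5]
L3 α=5/6: [2431/30, 297/5, 532/5]
L4 α=2/3: [8011/90, 2197/15, 772/15]
L5 α=3/5: [17596/225, 14159/75, 12794/75]
= [78, 189, 171]

(0,1) stack=L1,L2,L3,L4,L5; from [0,0,0]:
+L1 (α=1/2) → [12, 197/2, 215/2]
+L2 (α=3/5) → [534/5, 506/5, 461/5]
+L3 (α=1/8) → [2009/20, 4317/40, 2251/20]
+L4 (α=4/5) → [16409/100, 32637/200, 3131/100]
+L5 (α=1/4) → [65927/400, 113111/800, 32893/400]
= [165, 141, 82]


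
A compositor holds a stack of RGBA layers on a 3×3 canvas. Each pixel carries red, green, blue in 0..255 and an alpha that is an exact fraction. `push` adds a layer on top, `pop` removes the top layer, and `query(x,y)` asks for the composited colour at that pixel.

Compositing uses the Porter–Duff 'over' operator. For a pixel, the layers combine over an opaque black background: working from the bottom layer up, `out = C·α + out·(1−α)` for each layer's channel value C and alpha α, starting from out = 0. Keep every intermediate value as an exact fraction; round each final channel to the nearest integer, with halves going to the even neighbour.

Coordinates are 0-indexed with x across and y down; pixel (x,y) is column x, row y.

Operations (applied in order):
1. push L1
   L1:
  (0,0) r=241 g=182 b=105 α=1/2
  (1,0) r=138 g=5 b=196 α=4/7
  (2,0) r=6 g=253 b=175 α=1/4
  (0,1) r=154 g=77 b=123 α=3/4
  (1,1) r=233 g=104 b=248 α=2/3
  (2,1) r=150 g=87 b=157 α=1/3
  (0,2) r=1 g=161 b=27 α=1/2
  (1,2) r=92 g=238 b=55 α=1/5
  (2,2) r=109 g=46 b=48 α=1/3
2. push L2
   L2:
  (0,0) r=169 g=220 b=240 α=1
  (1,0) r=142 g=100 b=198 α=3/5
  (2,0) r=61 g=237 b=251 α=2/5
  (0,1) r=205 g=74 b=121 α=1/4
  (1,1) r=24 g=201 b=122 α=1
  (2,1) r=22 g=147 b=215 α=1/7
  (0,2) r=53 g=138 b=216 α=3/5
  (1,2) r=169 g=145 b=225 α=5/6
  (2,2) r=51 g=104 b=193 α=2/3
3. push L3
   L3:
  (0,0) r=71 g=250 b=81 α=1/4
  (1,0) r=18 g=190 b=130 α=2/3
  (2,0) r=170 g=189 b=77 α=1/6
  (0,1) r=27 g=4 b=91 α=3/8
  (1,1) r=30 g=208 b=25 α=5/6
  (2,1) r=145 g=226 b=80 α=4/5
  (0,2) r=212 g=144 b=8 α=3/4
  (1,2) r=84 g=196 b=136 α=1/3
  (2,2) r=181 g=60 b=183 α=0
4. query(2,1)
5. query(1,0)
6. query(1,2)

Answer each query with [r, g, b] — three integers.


at x=2,y=1 over L1,L2,L3:
L1 α=1/3: [50, 29, 157/3]
L2 α=1/7: [46, 321/7, 529/7]
L3 α=4/5: [626/5, 6649/35, 2769/35]
= [125, 190, 79]

(1,0) stack=L1,L2,L3; from [0,0,0]:
L1 α=4/7: [552/7, 20/7, 112]
L2 α=3/5: [4086/35, 428/7, 818/5]
L3 α=2/3: [1782/35, 3088/21, 706/5]
→ [51, 147, 141]

at x=1,y=2 over L1,L2,L3:
after L1 α=1/5: [92/5, 238/5, 11]
after L2 α=5/6: [1439/10, 3863/30, 568/3]
after L3 α=1/3: [1859/15, 6803/45, 1544/9]
= [124, 151, 172]


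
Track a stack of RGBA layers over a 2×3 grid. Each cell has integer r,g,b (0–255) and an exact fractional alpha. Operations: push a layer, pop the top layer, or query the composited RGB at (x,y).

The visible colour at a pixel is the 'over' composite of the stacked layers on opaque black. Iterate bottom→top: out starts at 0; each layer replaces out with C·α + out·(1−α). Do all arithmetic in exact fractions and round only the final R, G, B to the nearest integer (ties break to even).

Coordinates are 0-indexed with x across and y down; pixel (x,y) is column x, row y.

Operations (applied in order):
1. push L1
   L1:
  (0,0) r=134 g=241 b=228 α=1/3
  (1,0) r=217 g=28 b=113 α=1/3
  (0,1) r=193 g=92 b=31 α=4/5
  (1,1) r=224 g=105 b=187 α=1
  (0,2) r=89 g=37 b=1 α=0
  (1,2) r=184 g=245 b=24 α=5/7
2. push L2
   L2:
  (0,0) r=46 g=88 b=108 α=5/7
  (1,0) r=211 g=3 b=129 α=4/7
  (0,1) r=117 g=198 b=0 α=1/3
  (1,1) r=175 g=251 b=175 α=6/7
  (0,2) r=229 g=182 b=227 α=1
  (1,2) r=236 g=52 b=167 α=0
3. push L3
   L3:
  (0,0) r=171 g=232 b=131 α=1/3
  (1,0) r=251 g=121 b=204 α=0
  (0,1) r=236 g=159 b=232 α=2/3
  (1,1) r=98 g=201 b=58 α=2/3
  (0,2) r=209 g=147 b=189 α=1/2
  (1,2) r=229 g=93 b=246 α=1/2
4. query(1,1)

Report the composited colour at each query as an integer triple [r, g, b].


(1,1) stack=L1,L2,L3; from [0,0,0]:
L1 α=1: [224, 105, 187]
L2 α=6/7: [182, 1611/7, 1237/7]
L3 α=2/3: [126, 1475/7, 683/7]
→ [126, 211, 98]


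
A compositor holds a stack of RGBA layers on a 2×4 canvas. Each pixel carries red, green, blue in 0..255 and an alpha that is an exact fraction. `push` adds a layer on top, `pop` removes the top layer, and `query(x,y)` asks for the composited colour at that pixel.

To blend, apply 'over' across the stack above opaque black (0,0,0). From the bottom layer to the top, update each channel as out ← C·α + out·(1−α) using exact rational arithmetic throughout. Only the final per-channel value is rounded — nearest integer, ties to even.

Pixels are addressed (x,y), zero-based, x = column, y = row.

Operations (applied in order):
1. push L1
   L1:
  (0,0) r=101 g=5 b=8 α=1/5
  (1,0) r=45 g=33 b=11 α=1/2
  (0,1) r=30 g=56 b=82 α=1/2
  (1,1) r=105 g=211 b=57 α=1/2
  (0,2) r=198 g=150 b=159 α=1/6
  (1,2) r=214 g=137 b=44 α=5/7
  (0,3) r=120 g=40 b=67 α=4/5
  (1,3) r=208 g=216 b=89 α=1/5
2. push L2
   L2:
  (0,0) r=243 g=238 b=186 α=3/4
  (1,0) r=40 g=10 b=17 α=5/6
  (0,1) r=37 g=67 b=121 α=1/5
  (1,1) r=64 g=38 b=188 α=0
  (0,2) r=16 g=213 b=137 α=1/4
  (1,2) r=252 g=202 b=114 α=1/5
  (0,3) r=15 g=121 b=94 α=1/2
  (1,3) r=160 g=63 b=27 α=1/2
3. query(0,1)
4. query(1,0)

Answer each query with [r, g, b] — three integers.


query (0,1) [L1,L2] — begin 0,0,0
after L1 α=1/2: [15, 28, 41]
after L2 α=1/5: [97/5, 179/5, 57]
→ [19, 36, 57]

query (1,0) [L1,L2] — begin 0,0,0
after L1 α=1/2: [45/2, 33/2, 11/2]
after L2 α=5/6: [445/12, 133/12, 181/12]
→ [37, 11, 15]


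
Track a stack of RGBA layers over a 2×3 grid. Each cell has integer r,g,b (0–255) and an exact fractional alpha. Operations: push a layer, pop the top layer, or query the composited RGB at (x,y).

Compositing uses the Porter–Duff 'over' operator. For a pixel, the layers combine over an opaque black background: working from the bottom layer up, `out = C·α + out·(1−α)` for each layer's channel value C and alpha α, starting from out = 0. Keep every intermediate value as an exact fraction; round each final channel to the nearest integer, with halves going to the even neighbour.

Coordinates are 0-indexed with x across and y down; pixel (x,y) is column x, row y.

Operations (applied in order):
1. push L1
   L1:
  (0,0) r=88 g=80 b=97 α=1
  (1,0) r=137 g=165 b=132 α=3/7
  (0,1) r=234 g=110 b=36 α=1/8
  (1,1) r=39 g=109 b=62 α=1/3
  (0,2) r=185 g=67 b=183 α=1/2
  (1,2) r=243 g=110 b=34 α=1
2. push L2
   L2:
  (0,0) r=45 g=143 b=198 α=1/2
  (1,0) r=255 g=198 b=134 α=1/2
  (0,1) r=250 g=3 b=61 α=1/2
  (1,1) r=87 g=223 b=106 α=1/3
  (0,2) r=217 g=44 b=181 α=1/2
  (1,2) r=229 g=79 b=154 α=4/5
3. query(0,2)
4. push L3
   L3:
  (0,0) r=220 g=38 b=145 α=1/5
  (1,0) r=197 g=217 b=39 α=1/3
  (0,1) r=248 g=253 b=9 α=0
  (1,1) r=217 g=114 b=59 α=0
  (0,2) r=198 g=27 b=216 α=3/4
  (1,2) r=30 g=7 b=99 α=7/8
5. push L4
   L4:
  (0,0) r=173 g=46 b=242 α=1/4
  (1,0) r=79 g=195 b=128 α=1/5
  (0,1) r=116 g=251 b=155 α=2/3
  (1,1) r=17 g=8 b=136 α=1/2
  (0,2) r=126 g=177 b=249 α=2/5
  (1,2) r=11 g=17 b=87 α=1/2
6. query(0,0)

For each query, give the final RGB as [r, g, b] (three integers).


at x=0,y=2 over L1,L2:
after L1 α=1/2: [185/2, 67/2, 183/2]
after L2 α=1/2: [619/4, 155/4, 545/4]
= [155, 39, 136]

query (0,0) [L1,L2,L3,L4] — begin 0,0,0
L1 α=1: [88, 80, 97]
L2 α=1/2: [133/2, 223/2, 295/2]
L3 α=1/5: [486/5, 484/5, 147]
L4 α=1/4: [2323/20, 841/10, 683/4]
rounded: [116, 84, 171]


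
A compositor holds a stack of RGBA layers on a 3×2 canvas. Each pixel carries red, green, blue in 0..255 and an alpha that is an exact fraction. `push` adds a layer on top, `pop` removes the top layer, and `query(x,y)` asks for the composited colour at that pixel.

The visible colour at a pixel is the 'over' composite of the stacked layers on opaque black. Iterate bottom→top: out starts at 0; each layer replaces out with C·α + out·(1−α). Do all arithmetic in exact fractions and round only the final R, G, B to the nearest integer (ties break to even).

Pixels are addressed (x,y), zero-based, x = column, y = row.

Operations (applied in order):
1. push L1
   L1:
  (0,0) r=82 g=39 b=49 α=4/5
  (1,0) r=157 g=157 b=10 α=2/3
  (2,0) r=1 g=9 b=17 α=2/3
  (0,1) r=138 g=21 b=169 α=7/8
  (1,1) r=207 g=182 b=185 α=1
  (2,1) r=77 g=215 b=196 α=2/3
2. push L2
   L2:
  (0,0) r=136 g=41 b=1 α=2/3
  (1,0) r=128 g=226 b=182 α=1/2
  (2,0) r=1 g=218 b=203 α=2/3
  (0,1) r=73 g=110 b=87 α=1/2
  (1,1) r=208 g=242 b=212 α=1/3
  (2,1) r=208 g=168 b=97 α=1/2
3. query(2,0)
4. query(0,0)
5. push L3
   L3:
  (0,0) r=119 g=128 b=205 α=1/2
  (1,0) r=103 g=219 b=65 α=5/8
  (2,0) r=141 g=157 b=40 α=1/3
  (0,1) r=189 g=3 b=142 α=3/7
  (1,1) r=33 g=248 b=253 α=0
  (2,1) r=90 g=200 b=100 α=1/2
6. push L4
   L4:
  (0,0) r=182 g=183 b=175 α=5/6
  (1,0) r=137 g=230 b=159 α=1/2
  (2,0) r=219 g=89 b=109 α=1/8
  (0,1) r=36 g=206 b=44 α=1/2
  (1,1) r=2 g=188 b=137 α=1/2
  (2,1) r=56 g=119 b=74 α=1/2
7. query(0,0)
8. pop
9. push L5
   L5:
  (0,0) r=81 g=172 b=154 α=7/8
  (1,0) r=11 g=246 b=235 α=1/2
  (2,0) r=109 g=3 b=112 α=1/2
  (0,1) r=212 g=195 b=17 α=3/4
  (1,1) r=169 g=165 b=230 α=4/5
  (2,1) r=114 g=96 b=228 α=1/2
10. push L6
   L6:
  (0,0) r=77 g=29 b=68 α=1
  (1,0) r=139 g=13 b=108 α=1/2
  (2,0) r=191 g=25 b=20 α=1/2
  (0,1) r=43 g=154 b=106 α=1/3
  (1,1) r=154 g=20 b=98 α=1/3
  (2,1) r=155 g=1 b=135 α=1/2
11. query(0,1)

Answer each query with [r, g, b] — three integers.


query (2,0) [L1,L2] — begin 0,0,0
L1 α=2/3: [2/3, 6, 34/3]
L2 α=2/3: [8/9, 442/3, 1252/9]
rounded: [1, 147, 139]

at x=0,y=0 over L1,L2:
after L1 α=4/5: [328/5, 156/5, 196/5]
after L2 α=2/3: [1688/15, 566/15, 206/15]
rounded: [113, 38, 14]

query (0,0) [L1,L2,L3,L4] — begin 0,0,0
+L1 (α=4/5) → [328/5, 156/5, 196/5]
+L2 (α=2/3) → [1688/15, 566/15, 206/15]
+L3 (α=1/2) → [3473/30, 1243/15, 3281/30]
+L4 (α=5/6) → [30773/180, 7484/45, 29531/180]
→ [171, 166, 164]

query (0,1) [L1,L2,L3,L5,L6] — begin 0,0,0
after L1 α=7/8: [483/4, 147/8, 1183/8]
after L2 α=1/2: [775/8, 1027/16, 1879/16]
after L3 α=3/7: [1909/14, 1063/28, 3583/28]
after L5 α=3/4: [10813/56, 17443/112, 5011/112]
after L6 α=1/3: [12017/84, 8689/56, 3649/56]
→ [143, 155, 65]
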